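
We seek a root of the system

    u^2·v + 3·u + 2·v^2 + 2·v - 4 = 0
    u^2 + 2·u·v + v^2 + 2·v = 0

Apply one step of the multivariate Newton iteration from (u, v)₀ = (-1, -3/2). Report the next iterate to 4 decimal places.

(-0.0682, -1.9697)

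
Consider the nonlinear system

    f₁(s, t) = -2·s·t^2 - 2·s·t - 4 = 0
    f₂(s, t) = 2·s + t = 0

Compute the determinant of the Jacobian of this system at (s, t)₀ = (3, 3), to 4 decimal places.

60.0000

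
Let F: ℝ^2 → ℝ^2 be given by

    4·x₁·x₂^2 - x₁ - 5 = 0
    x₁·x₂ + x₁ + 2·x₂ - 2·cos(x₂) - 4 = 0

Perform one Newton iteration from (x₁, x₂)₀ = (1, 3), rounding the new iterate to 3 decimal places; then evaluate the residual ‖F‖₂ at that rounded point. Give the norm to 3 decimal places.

691.705

At (1, 3): F = (30.000, 7.97998).
Jacobian J = [[4·x₂^2 - 1, 8·x₁·x₂], [x₂ + 1, x₁ + 2·sin(x₂) + 2]].
At the point, J = [[35.000, 24.000], [4.000, 3.28224]] (det J = 18.87840).
Solving J·Δ = −F gives Δ = (4.929, -8.438).
Then the next iterate is (x₁, x₂)₁ = (5.929, -5.438).
Re-evaluating at (5.929, -5.438): F = (690.39685, -42.51609), so ‖F‖₂ = 691.705.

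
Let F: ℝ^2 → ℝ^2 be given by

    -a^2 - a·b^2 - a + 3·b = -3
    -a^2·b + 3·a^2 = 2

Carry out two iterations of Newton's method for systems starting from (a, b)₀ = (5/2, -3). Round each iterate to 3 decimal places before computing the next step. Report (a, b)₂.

At (5/2, -3): F = (-37.250, 35.500).
Jacobian J = [[-2·a - b^2 - 1, -2·a·b + 3], [-2·a·b + 6·a, -a^2]].
At the point, J = [[-15.000, 18.000], [30.000, -6.250]] (det J = -446.250).
Solving J·Δ = −F gives Δ = (-0.910, 1.311).
Then the next iterate is (a, b)₁ = (1.590, -1.689).
Round to (1.590, -1.689) and repeat: F = (-10.72093, 9.85426), J = [[-7.03272, 8.37102], [14.91102, -2.52810]].
Δ = (-0.517, 0.846), so (a, b)₂ = (1.073, -0.843).

(1.073, -0.843)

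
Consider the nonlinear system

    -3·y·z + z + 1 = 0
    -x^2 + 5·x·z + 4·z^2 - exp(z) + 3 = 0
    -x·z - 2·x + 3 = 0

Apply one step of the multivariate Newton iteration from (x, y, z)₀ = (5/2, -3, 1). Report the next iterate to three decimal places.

(1.494, -1.308, 0.408)

At (5/2, -3, 1): F = (11.000, 10.53172, -4.500).
Jacobian J = [[0, -3·z, -3·y + 1], [-2·x + 5·z, 0, 5·x + 8·z - exp(z)], [-z - 2, 0, -x]].
At the point, J = [[0.000, -3.000, 10.000], [0.000, 0.000, 17.78172], [-3.000, 0.000, -2.500]] (det J = 160.03546).
Solving J·Δ = −F gives Δ = (-1.006, 1.692, -0.592).
Then the next iterate is (x, y, z)₁ = (1.494, -1.308, 0.408).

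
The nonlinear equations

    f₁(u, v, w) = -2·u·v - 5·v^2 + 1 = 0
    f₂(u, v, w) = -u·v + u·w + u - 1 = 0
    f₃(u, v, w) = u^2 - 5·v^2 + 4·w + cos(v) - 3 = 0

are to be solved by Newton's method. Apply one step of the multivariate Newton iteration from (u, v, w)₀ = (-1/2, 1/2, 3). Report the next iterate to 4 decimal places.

At (-1/2, 1/2, 3): F = (0.2500, -2.7500, 8.877583).
Jacobian J = [[-2·v, -2·u - 10·v, 0], [-v + w + 1, -u, u], [2·u, -10·v - sin(v), 4]].
At the point, J = [[-1.0000, -4.0000, 0.0000], [3.5000, 0.5000, -0.5000], [-1.0000, -5.479426, 4.0000]] (det J = 54.739713).
Solving J·Δ = −F gives Δ = (0.4828, -0.0582, -2.1784).
Then the next iterate is (u, v, w)₁ = (-0.0172, 0.4418, 0.8216).

(-0.0172, 0.4418, 0.8216)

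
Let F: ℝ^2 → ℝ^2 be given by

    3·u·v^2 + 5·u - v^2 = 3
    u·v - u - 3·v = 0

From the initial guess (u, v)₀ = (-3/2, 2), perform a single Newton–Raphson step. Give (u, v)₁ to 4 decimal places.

(-1.8440, 0.2569)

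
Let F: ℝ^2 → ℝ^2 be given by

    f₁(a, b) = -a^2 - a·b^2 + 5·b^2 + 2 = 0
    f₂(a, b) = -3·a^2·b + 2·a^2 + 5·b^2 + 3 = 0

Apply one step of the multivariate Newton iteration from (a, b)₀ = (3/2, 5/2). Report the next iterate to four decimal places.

(1.4013, 1.2121)

At (3/2, 5/2): F = (21.6250, 21.8750).
Jacobian J = [[-2·a - b^2, -2·a·b + 10·b], [-6·a·b + 4·a, -3·a^2 + 10·b]].
At the point, J = [[-9.2500, 17.5000], [-16.5000, 18.2500]] (det J = 119.9375).
Solving J·Δ = −F gives Δ = (-0.0987, -1.2879).
Then the next iterate is (a, b)₁ = (1.4013, 1.2121).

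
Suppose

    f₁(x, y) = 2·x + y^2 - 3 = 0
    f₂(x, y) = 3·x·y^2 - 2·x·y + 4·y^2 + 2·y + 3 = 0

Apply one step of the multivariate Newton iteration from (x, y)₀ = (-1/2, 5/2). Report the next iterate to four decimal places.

(-3.0364, 3.0646)

At (-1/2, 5/2): F = (2.2500, 26.1250).
Jacobian J = [[2, 2·y], [3·y^2 - 2·y, 6·x·y - 2·x + 8·y + 2]].
At the point, J = [[2.0000, 5.0000], [13.7500, 15.5000]] (det J = -37.7500).
Solving J·Δ = −F gives Δ = (-2.5364, 0.5646).
Then the next iterate is (x, y)₁ = (-3.0364, 3.0646).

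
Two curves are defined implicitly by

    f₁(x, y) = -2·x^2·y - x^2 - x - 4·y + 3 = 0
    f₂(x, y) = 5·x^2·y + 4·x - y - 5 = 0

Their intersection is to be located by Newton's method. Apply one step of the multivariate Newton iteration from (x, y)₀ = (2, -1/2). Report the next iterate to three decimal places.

At (2, -1/2): F = (3.000, -6.500).
Jacobian J = [[-4·x·y - 2·x - 1, -2·x^2 - 4], [10·x·y + 4, 5·x^2 - 1]].
At the point, J = [[-1.000, -12.000], [-6.000, 19.000]] (det J = -91.000).
Solving J·Δ = −F gives Δ = (-0.231, 0.269).
Then the next iterate is (x, y)₁ = (1.769, -0.231).

(1.769, -0.231)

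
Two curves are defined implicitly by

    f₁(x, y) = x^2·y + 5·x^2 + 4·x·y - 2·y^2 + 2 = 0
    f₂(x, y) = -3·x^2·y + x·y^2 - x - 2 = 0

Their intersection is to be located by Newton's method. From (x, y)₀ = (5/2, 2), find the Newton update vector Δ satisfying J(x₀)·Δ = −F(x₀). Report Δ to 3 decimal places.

At (5/2, 2): F = (57.750, -32.000).
Jacobian J = [[2·x·y + 10·x + 4·y, x^2 + 4·x - 4·y], [-6·x·y + y^2 - 1, -3·x^2 + 2·x·y]].
At the point, J = [[43.000, 8.250], [-27.000, -8.750]] (det J = -153.500).
Solving J·Δ = −F gives Δ = (-1.572, 1.194).

(-1.572, 1.194)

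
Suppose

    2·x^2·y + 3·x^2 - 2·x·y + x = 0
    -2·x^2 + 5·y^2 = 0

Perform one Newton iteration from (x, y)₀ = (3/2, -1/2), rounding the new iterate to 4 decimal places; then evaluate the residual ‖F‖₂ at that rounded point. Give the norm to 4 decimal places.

At (3/2, -1/2): F = (7.5000, -3.2500).
Jacobian J = [[4·x·y + 6·x - 2·y + 1, 2·x^2 - 2·x], [-4·x, 10·y]].
At the point, J = [[8.0000, 1.5000], [-6.0000, -5.0000]] (det J = -31.0000).
Solving J·Δ = −F gives Δ = (-1.0524, 0.6129).
Then the next iterate is (x, y)₁ = (0.4476, 0.1129).
Re-evaluating at (0.4476, 0.1129): F = (0.992807, -0.336959), so ‖F‖₂ = 1.0484.

1.0484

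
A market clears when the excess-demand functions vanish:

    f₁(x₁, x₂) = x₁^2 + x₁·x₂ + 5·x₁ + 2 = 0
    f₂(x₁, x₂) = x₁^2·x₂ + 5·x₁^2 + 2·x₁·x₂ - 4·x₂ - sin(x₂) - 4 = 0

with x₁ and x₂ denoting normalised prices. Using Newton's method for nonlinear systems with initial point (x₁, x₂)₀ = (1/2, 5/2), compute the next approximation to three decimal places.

(0.212, -4.596)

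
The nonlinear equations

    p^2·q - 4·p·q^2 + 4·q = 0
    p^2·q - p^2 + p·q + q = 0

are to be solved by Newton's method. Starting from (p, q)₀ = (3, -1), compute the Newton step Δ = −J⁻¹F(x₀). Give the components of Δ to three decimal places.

(-1.393, 0.299)

At (3, -1): F = (-25.000, -22.000).
Jacobian J = [[2·p·q - 4·q^2, p^2 - 8·p·q + 4], [2·p·q - 2·p + q, p^2 + p + 1]].
At the point, J = [[-10.000, 37.000], [-13.000, 13.000]] (det J = 351.000).
Solving J·Δ = −F gives Δ = (-1.393, 0.299).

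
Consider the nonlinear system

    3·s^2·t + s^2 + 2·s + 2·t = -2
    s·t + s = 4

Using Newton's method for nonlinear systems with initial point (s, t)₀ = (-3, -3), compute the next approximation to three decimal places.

(-0.957, -3.696)

At (-3, -3): F = (-82.000, 2.000).
Jacobian J = [[6·s·t + 2·s + 2, 3·s^2 + 2], [t + 1, s]].
At the point, J = [[50.000, 29.000], [-2.000, -3.000]] (det J = -92.000).
Solving J·Δ = −F gives Δ = (2.043, -0.696).
Then the next iterate is (s, t)₁ = (-0.957, -3.696).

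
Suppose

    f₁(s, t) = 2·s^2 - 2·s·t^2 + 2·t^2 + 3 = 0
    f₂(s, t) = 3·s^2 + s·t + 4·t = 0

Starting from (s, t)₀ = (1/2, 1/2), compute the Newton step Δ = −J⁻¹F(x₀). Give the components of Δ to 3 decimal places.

(-4.269, 2.654)

At (1/2, 1/2): F = (3.750, 3.000).
Jacobian J = [[4·s - 2·t^2, -4·s·t + 4·t], [6·s + t, s + 4]].
At the point, J = [[1.500, 1.000], [3.500, 4.500]] (det J = 3.250).
Solving J·Δ = −F gives Δ = (-4.269, 2.654).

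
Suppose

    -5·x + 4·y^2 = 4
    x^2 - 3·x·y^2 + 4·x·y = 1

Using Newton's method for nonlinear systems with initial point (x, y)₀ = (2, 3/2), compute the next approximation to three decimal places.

At (2, 3/2): F = (-5.000, 1.500).
Jacobian J = [[-5, 8·y], [2·x - 3·y^2 + 4·y, -6·x·y + 4·x]].
At the point, J = [[-5.000, 12.000], [3.250, -10.000]] (det J = 11.000).
Solving J·Δ = −F gives Δ = (-2.909, -0.795).
Then the next iterate is (x, y)₁ = (-0.909, 0.705).

(-0.909, 0.705)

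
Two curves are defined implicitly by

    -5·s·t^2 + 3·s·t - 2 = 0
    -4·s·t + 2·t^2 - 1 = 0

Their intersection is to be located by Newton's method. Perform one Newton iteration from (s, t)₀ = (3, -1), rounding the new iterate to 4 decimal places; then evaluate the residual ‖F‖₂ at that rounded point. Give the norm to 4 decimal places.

At (3, -1): F = (-26.0000, 13.0000).
Jacobian J = [[-5·t^2 + 3·t, -10·s·t + 3·s], [-4·t, -4·s + 4·t]].
At the point, J = [[-8.0000, 39.0000], [4.0000, -16.0000]] (det J = -28.0000).
Solving J·Δ = −F gives Δ = (-3.2500, 0.0000).
Then the next iterate is (s, t)₁ = (-0.2500, -1.0000).
Re-evaluating at (-0.2500, -1.0000): F = (0.0000, 0.0000), so ‖F‖₂ = 0.0000.

0.0000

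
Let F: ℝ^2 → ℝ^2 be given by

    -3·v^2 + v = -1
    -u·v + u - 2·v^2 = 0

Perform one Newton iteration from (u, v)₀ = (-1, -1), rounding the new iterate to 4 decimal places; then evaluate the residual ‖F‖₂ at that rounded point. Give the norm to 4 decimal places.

At (-1, -1): F = (-3.0000, -4.0000).
Jacobian J = [[0, -6·v + 1], [-v + 1, -u - 4·v]].
At the point, J = [[0.0000, 7.0000], [2.0000, 5.0000]] (det J = -14.0000).
Solving J·Δ = −F gives Δ = (0.9286, 0.4286).
Then the next iterate is (u, v)₁ = (-0.0714, -0.5714).
Re-evaluating at (-0.0714, -0.5714): F = (-0.550894, -0.765194), so ‖F‖₂ = 0.9429.

0.9429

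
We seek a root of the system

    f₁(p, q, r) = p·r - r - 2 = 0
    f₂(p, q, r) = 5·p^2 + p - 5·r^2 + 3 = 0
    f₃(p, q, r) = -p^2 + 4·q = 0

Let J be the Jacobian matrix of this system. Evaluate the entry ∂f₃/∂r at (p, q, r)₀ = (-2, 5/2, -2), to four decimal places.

∂f₃/∂r = 0.
At (-2, 5/2, -2) this is 0.0000.

0.0000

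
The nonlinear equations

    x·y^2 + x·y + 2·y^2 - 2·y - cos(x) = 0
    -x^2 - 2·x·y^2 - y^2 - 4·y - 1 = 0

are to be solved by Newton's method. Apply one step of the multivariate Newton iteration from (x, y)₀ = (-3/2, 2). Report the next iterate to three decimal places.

At (-3/2, 2): F = (-5.07074, -3.250).
Jacobian J = [[y^2 + y + sin(x), 2·x·y + x + 4·y - 2], [-2·x - 2·y^2, -4·x·y - 2·y - 4]].
At the point, J = [[5.00251, -1.500], [-5.000, 4.000]] (det J = 12.51002).
Solving J·Δ = −F gives Δ = (2.011, 3.326).
Then the next iterate is (x, y)₁ = (0.511, 5.326).

(0.511, 5.326)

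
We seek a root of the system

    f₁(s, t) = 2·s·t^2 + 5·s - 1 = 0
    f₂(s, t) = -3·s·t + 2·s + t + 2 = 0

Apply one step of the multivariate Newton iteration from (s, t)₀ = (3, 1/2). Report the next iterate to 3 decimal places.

(-0.149, 0.803)

At (3, 1/2): F = (15.500, 4.000).
Jacobian J = [[2·t^2 + 5, 4·s·t], [-3·t + 2, -3·s + 1]].
At the point, J = [[5.500, 6.000], [0.500, -8.000]] (det J = -47.000).
Solving J·Δ = −F gives Δ = (-3.149, 0.303).
Then the next iterate is (s, t)₁ = (-0.149, 0.803).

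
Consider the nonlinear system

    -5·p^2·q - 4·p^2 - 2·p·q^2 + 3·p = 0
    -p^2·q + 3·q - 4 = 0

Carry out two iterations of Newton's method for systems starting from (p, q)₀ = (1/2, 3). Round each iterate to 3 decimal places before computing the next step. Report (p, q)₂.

(0.247, 1.331)

At (1/2, 3): F = (-12.250, 4.250).
Jacobian J = [[-10·p·q - 8·p - 2·q^2 + 3, -5·p^2 - 4·p·q], [-2·p·q, -p^2 + 3]].
At the point, J = [[-34.000, -7.250], [-3.000, 2.750]] (det J = -115.250).
Solving J·Δ = −F gives Δ = (-0.025, -1.573).
Then the next iterate is (p, q)₁ = (0.475, 1.427).
Round to (0.475, 1.427) and repeat: F = (-3.02185, -0.04097), J = [[-11.65091, -3.83943], [-1.35565, 2.77438]].
Δ = (-0.228, -0.096), so (p, q)₂ = (0.247, 1.331).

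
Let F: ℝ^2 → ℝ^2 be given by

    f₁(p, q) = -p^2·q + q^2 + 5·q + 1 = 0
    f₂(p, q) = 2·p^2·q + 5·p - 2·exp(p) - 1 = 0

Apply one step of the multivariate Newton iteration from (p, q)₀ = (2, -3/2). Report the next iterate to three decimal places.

At (2, -3/2): F = (1.750, -17.77811).
Jacobian J = [[-2·p·q, -p^2 + 2·q + 5], [4·p·q - 2·exp(p) + 5, 2·p^2]].
At the point, J = [[6.000, -2.000], [-21.77811, 8.000]] (det J = 4.44378).
Solving J·Δ = −F gives Δ = (4.851, 15.428).
Then the next iterate is (p, q)₁ = (6.851, 13.928).

(6.851, 13.928)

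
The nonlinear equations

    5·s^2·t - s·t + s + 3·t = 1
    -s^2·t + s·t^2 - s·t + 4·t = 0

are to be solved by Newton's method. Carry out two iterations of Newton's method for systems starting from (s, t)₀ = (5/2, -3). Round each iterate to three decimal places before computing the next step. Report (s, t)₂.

(-5.159, -21.396)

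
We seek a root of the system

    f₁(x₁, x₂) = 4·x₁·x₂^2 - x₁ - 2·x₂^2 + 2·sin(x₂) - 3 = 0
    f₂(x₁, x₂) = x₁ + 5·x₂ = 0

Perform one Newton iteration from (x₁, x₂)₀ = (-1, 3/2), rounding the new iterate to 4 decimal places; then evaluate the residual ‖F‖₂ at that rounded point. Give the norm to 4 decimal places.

1.7074

At (-1, 3/2): F = (-13.505010, 6.5000).
Jacobian J = [[4·x₂^2 - 1, 8·x₁·x₂ - 4·x₂ + 2·cos(x₂)], [1, 5]].
At the point, J = [[8.0000, -17.858526], [1.0000, 5.0000]] (det J = 57.858526).
Solving J·Δ = −F gives Δ = (-0.8392, -1.1322).
Then the next iterate is (x₁, x₂)₁ = (-1.8392, 0.3678).
Re-evaluating at (-1.8392, 0.3678): F = (-1.707431, -0.0002), so ‖F‖₂ = 1.7074.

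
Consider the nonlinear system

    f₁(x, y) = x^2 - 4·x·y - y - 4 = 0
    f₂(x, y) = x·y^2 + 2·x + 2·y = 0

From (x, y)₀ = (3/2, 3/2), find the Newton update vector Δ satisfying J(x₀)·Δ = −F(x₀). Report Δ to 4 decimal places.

At (3/2, 3/2): F = (-12.2500, 9.3750).
Jacobian J = [[2·x - 4·y, -4·x - 1], [y^2 + 2, 2·x·y + 2]].
At the point, J = [[-3.0000, -7.0000], [4.2500, 6.5000]] (det J = 10.2500).
Solving J·Δ = −F gives Δ = (1.3659, -2.3354).

(1.3659, -2.3354)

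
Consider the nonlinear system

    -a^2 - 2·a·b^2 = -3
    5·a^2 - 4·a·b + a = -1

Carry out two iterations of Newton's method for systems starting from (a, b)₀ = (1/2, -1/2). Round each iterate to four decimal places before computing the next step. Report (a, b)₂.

(30.8643, -72.1639)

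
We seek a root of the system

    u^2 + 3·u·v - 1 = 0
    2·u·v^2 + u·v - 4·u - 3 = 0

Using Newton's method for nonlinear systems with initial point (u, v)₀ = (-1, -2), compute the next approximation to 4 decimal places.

At (-1, -2): F = (6.0000, -5.0000).
Jacobian J = [[2·u + 3·v, 3·u], [2·v^2 + v - 4, 4·u·v + u]].
At the point, J = [[-8.0000, -3.0000], [2.0000, 7.0000]] (det J = -50.0000).
Solving J·Δ = −F gives Δ = (0.5400, 0.5600).
Then the next iterate is (u, v)₁ = (-0.4600, -1.4400).

(-0.4600, -1.4400)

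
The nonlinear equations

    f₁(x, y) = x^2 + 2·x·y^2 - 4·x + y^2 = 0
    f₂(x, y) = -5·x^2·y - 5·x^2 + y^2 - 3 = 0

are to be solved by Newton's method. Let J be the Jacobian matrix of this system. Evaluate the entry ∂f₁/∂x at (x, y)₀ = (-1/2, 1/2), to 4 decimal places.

-4.5000

∂f₁/∂x = 2·x + 2·y^2 - 4.
At (-1/2, 1/2) this is -4.5000.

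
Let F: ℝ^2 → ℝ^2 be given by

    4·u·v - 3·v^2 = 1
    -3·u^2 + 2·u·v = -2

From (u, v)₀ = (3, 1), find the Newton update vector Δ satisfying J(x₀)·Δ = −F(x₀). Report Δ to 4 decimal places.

(-1.3500, -0.4333)

At (3, 1): F = (8.0000, -19.0000).
Jacobian J = [[4·v, 4·u - 6·v], [-6·u + 2·v, 2·u]].
At the point, J = [[4.0000, 6.0000], [-16.0000, 6.0000]] (det J = 120.0000).
Solving J·Δ = −F gives Δ = (-1.3500, -0.4333).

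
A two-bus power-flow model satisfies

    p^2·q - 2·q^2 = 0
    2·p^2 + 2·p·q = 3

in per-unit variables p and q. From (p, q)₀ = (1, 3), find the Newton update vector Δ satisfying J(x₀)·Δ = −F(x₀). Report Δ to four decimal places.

(-0.2049, -1.4754)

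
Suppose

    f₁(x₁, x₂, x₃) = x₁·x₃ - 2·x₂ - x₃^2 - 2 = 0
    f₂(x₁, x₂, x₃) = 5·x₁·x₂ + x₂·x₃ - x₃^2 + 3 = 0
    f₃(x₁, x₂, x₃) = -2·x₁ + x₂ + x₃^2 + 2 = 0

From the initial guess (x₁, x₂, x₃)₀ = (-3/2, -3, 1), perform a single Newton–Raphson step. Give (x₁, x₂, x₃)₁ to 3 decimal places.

At (-3/2, -3, 1): F = (1.500, 21.500, 3.000).
Jacobian J = [[x₃, -2, x₁ - 2·x₃], [5·x₂, 5·x₁ + x₃, x₂ - 2·x₃], [-2, 1, 2·x₃]].
At the point, J = [[1.000, -2.000, -3.500], [-15.000, -6.500, -5.000], [-2.000, 1.000, 2.000]] (det J = 10.000).
Solving J·Δ = −F gives Δ = (3.950, -12.500, 8.700).
Then the next iterate is (x₁, x₂, x₃)₁ = (2.450, -15.500, 9.700).

(2.450, -15.500, 9.700)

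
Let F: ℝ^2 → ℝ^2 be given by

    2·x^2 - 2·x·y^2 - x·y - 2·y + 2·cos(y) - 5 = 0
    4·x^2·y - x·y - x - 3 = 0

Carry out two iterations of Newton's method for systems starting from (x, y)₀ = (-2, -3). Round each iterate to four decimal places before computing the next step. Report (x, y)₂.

At (-2, -3): F = (37.020015, -55.0000).
Jacobian J = [[4·x - 2·y^2 - y, -4·x·y - x - 2·sin(y) - 2], [8·x·y - y - 1, 4·x^2 - x]].
At the point, J = [[-23.0000, -23.717760], [50.0000, 18.0000]] (det J = 771.887999).
Solving J·Δ = −F gives Δ = (0.8267, 0.7592).
Then the next iterate is (x, y)₁ = (-1.1733, -2.2408).
Round to (-1.1733, -2.2408) and repeat: F = (10.146469, -16.794867), J = [[-12.494769, -9.775584], [22.273845, 6.679832]].
Δ = (0.7179, 0.1203), so (x, y)₂ = (-0.4554, -2.1205).

(-0.4554, -2.1205)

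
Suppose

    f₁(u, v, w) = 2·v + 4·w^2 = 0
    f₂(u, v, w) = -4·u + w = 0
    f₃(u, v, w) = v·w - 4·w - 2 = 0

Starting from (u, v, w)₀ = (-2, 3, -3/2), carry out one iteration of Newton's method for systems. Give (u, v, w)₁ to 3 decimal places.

(-0.106, 1.950, -0.425)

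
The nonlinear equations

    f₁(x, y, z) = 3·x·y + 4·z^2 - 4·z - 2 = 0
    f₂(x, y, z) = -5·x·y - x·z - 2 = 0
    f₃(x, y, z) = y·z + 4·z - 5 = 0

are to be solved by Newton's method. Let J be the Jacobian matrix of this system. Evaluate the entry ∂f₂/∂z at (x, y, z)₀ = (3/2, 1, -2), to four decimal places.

-1.5000

∂f₂/∂z = -x.
At (3/2, 1, -2) this is -1.5000.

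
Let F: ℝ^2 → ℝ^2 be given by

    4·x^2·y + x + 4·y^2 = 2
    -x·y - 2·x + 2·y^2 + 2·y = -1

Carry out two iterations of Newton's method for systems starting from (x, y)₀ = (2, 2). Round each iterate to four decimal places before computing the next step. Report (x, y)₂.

(1.0470, 0.6191)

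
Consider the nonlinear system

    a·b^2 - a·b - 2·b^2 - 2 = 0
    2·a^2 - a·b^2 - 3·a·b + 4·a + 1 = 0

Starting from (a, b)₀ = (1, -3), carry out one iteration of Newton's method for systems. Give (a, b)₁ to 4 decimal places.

(-13.7500, 34.0000)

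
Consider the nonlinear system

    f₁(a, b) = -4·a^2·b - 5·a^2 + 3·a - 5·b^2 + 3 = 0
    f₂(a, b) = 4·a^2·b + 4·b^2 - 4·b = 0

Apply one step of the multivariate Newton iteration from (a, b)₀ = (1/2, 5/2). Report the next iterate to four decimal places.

At (1/2, 5/2): F = (-30.5000, 17.5000).
Jacobian J = [[-8·a·b - 10·a + 3, -4·a^2 - 10·b], [8·a·b, 4·a^2 + 8·b - 4]].
At the point, J = [[-12.0000, -26.0000], [10.0000, 17.0000]] (det J = 56.0000).
Solving J·Δ = −F gives Δ = (1.1339, -1.6964).
Then the next iterate is (a, b)₁ = (1.6339, 0.8036).

(1.6339, 0.8036)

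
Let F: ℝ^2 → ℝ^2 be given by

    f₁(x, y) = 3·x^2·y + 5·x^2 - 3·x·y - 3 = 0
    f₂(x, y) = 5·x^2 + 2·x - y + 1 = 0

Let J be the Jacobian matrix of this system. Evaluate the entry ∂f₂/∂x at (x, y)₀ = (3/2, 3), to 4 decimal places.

17.0000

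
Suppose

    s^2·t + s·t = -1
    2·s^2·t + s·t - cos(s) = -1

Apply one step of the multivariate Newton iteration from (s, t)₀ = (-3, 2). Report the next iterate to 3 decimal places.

(-2.822, 0.131)

At (-3, 2): F = (13.000, 31.98999).
Jacobian J = [[2·s·t + t, s^2 + s], [4·s·t + t + sin(s), 2·s^2 + s]].
At the point, J = [[-10.000, 6.000], [-22.14112, 15.000]] (det J = -17.15328).
Solving J·Δ = −F gives Δ = (0.178, -1.869).
Then the next iterate is (s, t)₁ = (-2.822, 0.131).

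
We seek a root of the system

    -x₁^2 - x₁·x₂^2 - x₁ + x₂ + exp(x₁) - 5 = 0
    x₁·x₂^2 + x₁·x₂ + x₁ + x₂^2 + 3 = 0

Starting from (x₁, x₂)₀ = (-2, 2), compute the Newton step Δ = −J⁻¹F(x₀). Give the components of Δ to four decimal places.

At (-2, 2): F = (3.135335, -7.0000).
Jacobian J = [[-2·x₁ - x₂^2 + exp(x₁) - 1, -2·x₁·x₂ + 1], [x₂^2 + x₂ + 1, 2·x₁·x₂ + x₁ + 2·x₂]].
At the point, J = [[-0.864665, 9.0000], [7.0000, -6.0000]] (det J = -57.812012).
Solving J·Δ = −F gives Δ = (0.7643, -0.2749).

(0.7643, -0.2749)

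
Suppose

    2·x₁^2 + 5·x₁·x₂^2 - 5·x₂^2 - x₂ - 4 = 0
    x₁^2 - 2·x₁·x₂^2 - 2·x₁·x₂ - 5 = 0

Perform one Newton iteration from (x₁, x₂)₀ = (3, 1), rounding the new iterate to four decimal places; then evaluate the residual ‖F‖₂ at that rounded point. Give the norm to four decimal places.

7.5815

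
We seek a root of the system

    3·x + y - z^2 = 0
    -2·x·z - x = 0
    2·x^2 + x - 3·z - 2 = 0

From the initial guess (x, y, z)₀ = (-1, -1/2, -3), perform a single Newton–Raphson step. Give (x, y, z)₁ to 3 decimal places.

(-1.111, -4.333, -0.222)

At (-1, -1/2, -3): F = (-12.500, -5.000, 8.000).
Jacobian J = [[3, 1, -2·z], [-2·z - 1, 0, -2·x], [4·x + 1, 0, -3]].
At the point, J = [[3.000, 1.000, 6.000], [5.000, 0.000, 2.000], [-3.000, 0.000, -3.000]] (det J = 9.000).
Solving J·Δ = −F gives Δ = (-0.111, -3.833, 2.778).
Then the next iterate is (x, y, z)₁ = (-1.111, -4.333, -0.222).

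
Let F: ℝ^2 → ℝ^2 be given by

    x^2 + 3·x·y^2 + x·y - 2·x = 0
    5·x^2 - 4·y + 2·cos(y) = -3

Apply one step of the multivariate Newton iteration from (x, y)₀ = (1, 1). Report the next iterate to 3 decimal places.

At (1, 1): F = (3.000, 5.08060).
Jacobian J = [[2·x + 3·y^2 + y - 2, 6·x·y + x], [10·x, -2·sin(y) - 4]].
At the point, J = [[4.000, 7.000], [10.000, -5.68294]] (det J = -92.73177).
Solving J·Δ = −F gives Δ = (-0.567, -0.104).
Then the next iterate is (x, y)₁ = (0.433, 0.896).

(0.433, 0.896)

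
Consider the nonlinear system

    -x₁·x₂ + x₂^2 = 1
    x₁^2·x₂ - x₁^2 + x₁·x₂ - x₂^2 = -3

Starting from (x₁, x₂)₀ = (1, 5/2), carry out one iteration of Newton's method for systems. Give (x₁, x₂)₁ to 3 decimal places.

(0.224, 1.328)

At (1, 5/2): F = (2.750, 0.750).
Jacobian J = [[-x₂, -x₁ + 2·x₂], [2·x₁·x₂ - 2·x₁ + x₂, x₁^2 + x₁ - 2·x₂]].
At the point, J = [[-2.500, 4.000], [5.500, -3.000]] (det J = -14.500).
Solving J·Δ = −F gives Δ = (-0.776, -1.172).
Then the next iterate is (x₁, x₂)₁ = (0.224, 1.328).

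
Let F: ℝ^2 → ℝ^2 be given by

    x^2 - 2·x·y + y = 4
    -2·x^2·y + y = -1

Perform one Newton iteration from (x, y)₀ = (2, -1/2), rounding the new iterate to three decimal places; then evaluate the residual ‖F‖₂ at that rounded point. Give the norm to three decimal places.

At (2, -1/2): F = (1.500, 4.500).
Jacobian J = [[2·x - 2·y, -2·x + 1], [-4·x·y, -2·x^2 + 1]].
At the point, J = [[5.000, -3.000], [4.000, -7.000]] (det J = -23.000).
Solving J·Δ = −F gives Δ = (0.130, 0.717).
Then the next iterate is (x, y)₁ = (2.130, 0.217).
Re-evaluating at (2.130, 0.217): F = (-0.17052, -0.75201), so ‖F‖₂ = 0.771.

0.771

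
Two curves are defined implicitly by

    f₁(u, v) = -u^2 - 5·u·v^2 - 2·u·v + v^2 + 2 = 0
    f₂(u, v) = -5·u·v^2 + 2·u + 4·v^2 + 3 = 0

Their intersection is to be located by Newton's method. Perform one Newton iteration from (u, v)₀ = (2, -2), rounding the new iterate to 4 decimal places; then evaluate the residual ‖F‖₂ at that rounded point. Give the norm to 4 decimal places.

At (2, -2): F = (-30.0000, -17.0000).
Jacobian J = [[-2·u - 5·v^2 - 2·v, -10·u·v - 2·u + 2·v], [-5·v^2 + 2, -10·u·v + 8·v]].
At the point, J = [[-20.0000, 32.0000], [-18.0000, 24.0000]] (det J = 96.0000).
Solving J·Δ = −F gives Δ = (1.8333, 2.0833).
Then the next iterate is (u, v)₁ = (3.8333, 0.0833).
Re-evaluating at (3.8333, 0.0833): F = (-13.458872, 10.561361), so ‖F‖₂ = 17.1080.

17.1080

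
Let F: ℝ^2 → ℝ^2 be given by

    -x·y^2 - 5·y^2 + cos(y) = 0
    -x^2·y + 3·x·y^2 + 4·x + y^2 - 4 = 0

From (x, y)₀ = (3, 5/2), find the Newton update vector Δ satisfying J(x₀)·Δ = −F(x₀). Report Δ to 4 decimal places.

(2.2970, -1.6049)

At (3, 5/2): F = (-50.801144, 48.0000).
Jacobian J = [[-y^2, -2·x·y - 10·y - sin(y)], [-2·x·y + 3·y^2 + 4, -x^2 + 6·x·y + 2·y]].
At the point, J = [[-6.2500, -40.598472], [7.7500, 41.0000]] (det J = 58.388159).
Solving J·Δ = −F gives Δ = (2.2970, -1.6049).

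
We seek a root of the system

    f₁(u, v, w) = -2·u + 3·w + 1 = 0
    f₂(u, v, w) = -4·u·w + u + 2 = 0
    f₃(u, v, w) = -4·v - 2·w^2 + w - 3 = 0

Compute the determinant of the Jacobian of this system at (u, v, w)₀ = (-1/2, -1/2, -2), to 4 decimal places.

-124.0000

J = [[-2, 0, 3], [-4·w + 1, 0, -4·u], [0, -4, -4·w + 1]].
At the point, J = [[-2.0000, 0.0000, 3.0000], [9.0000, 0.0000, 2.0000], [0.0000, -4.0000, 9.0000]].
det J = -124.0000.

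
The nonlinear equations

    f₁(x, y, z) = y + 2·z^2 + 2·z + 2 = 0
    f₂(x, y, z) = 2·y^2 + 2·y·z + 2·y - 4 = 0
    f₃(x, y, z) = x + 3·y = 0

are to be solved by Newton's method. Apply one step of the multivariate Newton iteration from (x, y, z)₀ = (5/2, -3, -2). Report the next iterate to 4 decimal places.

At (5/2, -3, -2): F = (3.0000, 20.0000, -6.5000).
Jacobian J = [[0, 1, 4·z + 2], [0, 4·y + 2·z + 2, 2·y], [1, 3, 0]].
At the point, J = [[0.0000, 1.0000, -6.0000], [0.0000, -14.0000, -6.0000], [1.0000, 3.0000, 0.0000]] (det J = -90.0000).
Solving J·Δ = −F gives Δ = (3.1000, 1.1333, 0.6889).
Then the next iterate is (x, y, z)₁ = (5.6000, -1.8667, -1.3111).

(5.6000, -1.8667, -1.3111)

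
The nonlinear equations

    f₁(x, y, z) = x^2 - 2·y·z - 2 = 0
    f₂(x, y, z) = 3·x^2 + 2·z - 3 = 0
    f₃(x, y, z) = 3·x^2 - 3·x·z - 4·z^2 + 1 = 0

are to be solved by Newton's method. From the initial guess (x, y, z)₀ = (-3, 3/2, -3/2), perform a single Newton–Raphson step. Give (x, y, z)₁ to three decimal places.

At (-3, 3/2, -3/2): F = (11.500, 21.000, 5.500).
Jacobian J = [[2·x, -2·z, -2·y], [6·x, 0, 2], [6·x - 3·z, 0, -3·x - 8·z]].
At the point, J = [[-6.000, 3.000, -3.000], [-18.000, 0.000, 2.000], [-13.500, 0.000, 21.000]] (det J = 1053.000).
Solving J·Δ = −F gives Δ = (1.225, -0.858, 0.526).
Then the next iterate is (x, y, z)₁ = (-1.775, 0.642, -0.974).

(-1.775, 0.642, -0.974)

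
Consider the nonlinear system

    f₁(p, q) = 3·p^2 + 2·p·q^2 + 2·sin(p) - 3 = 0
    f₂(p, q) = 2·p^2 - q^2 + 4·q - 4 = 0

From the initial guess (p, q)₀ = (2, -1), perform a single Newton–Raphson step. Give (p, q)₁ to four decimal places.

At (2, -1): F = (14.818595, -1.0000).
Jacobian J = [[6·p + 2·q^2 + 2·cos(p), 4·p·q], [4·p, -2·q + 4]].
At the point, J = [[13.167706, -8.0000], [8.0000, 6.0000]] (det J = 143.006238).
Solving J·Δ = −F gives Δ = (-0.5658, 0.9211).
Then the next iterate is (p, q)₁ = (1.4342, -0.0789).

(1.4342, -0.0789)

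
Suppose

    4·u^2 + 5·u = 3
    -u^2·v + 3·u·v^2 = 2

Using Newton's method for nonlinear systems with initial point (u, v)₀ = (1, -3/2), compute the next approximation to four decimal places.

(0.5385, -1.3250)

At (1, -3/2): F = (6.0000, 6.2500).
Jacobian J = [[8·u + 5, 0], [-2·u·v + 3·v^2, -u^2 + 6·u·v]].
At the point, J = [[13.0000, 0.0000], [9.7500, -10.0000]] (det J = -130.0000).
Solving J·Δ = −F gives Δ = (-0.4615, 0.1750).
Then the next iterate is (u, v)₁ = (0.5385, -1.3250).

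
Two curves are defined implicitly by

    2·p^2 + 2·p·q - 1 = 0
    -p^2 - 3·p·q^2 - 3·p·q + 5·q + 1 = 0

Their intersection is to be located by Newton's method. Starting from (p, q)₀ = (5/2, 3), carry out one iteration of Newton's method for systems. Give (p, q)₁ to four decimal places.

(0.9550, 2.6441)

At (5/2, 3): F = (26.5000, -80.2500).
Jacobian J = [[4·p + 2·q, 2·p], [-2·p - 3·q^2 - 3·q, -6·p·q - 3·p + 5]].
At the point, J = [[16.0000, 5.0000], [-41.0000, -47.5000]] (det J = -555.0000).
Solving J·Δ = −F gives Δ = (-1.5450, -0.3559).
Then the next iterate is (p, q)₁ = (0.9550, 2.6441).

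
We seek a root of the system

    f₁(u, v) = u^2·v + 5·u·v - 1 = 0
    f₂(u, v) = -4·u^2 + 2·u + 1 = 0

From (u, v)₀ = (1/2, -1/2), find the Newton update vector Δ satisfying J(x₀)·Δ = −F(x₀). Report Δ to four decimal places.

At (1/2, -1/2): F = (-2.3750, 1.0000).
Jacobian J = [[2·u·v + 5·v, u^2 + 5·u], [-8·u + 2, 0]].
At the point, J = [[-3.0000, 2.7500], [-2.0000, 0.0000]] (det J = 5.5000).
Solving J·Δ = −F gives Δ = (0.5000, 1.4091).

(0.5000, 1.4091)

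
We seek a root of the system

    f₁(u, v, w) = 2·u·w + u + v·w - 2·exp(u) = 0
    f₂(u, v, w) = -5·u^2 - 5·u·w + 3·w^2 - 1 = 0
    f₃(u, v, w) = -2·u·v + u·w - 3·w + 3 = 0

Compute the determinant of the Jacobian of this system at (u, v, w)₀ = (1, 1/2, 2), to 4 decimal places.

J = [[2·w - 2·exp(u) + 1, w, 2·u + v], [-10·u - 5·w, 0, -5·u + 6·w], [-2·v + w, -2·u, u - 3]].
At the point, J = [[-0.436564, 2.0000, 2.5000], [-20.0000, 0.0000, 7.0000], [1.0000, -2.0000, -2.0000]].
det J = 27.8881.

27.8881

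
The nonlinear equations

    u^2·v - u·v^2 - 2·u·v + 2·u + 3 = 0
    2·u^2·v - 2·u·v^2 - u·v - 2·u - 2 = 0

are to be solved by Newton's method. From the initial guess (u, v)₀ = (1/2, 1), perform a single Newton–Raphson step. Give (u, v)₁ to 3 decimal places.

(-1.881, 2.571)

At (1/2, 1): F = (2.750, -4.000).
Jacobian J = [[2·u·v - v^2 - 2·v + 2, u^2 - 2·u·v - 2·u], [4·u·v - 2·v^2 - v - 2, 2·u^2 - 4·u·v - u]].
At the point, J = [[0.000, -1.750], [-3.000, -2.000]] (det J = -5.250).
Solving J·Δ = −F gives Δ = (-2.381, 1.571).
Then the next iterate is (u, v)₁ = (-1.881, 2.571).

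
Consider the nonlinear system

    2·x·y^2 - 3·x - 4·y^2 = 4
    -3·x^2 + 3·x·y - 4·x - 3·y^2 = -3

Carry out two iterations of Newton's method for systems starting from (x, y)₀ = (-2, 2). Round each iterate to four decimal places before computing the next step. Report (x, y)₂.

(-1.4247, 0.5787)

At (-2, 2): F = (-30.0000, -25.0000).
Jacobian J = [[2·y^2 - 3, 4·x·y - 8·y], [-6·x + 3·y - 4, 3·x - 6·y]].
At the point, J = [[5.0000, -32.0000], [14.0000, -18.0000]] (det J = 358.0000).
Solving J·Δ = −F gives Δ = (0.7263, -0.8240).
Then the next iterate is (x, y)₁ = (-1.2737, 1.1760).
Round to (-1.2737, 1.1760) and repeat: F = (-9.233797, -5.414677), J = [[-0.234048, -15.399485], [7.1702, -10.8771]].
Δ = (-0.1510, -0.5973), so (x, y)₂ = (-1.4247, 0.5787).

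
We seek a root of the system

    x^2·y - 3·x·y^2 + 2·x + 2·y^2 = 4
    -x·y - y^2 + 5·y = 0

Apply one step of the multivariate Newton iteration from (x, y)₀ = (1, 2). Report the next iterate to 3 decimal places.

(3.000, -3.333)

At (1, 2): F = (-4.000, 4.000).
Jacobian J = [[2·x·y - 3·y^2 + 2, x^2 - 6·x·y + 4·y], [-y, -x - 2·y + 5]].
At the point, J = [[-6.000, -3.000], [-2.000, 0.000]] (det J = -6.000).
Solving J·Δ = −F gives Δ = (2.000, -5.333).
Then the next iterate is (x, y)₁ = (3.000, -3.333).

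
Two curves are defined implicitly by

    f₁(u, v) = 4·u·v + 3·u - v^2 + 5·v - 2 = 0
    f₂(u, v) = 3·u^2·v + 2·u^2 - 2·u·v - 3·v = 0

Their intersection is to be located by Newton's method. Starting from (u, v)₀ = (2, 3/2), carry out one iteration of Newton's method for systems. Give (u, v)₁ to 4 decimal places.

(1.7365, -0.3878)

At (2, 3/2): F = (21.2500, 15.5000).
Jacobian J = [[4·v + 3, 4·u - 2·v + 5], [6·u·v + 4·u - 2·v, 3·u^2 - 2·u - 3]].
At the point, J = [[9.0000, 10.0000], [23.0000, 5.0000]] (det J = -185.0000).
Solving J·Δ = −F gives Δ = (-0.2635, -1.8878).
Then the next iterate is (u, v)₁ = (1.7365, -0.3878).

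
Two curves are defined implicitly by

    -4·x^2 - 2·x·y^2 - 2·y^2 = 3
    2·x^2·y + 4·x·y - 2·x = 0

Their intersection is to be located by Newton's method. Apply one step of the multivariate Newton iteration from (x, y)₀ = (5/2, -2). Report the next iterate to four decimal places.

(1.8333, -0.6667)

At (5/2, -2): F = (-56.0000, -50.0000).
Jacobian J = [[-8·x - 2·y^2, -4·x·y - 4·y], [4·x·y + 4·y - 2, 2·x^2 + 4·x]].
At the point, J = [[-28.0000, 28.0000], [-30.0000, 22.5000]] (det J = 210.0000).
Solving J·Δ = −F gives Δ = (-0.6667, 1.3333).
Then the next iterate is (x, y)₁ = (1.8333, -0.6667).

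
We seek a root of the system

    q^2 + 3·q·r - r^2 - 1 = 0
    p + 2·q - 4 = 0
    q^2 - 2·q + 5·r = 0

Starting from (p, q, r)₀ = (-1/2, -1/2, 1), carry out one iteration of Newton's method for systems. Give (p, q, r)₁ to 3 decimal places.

(-17.500, 10.750, 6.500)

At (-1/2, -1/2, 1): F = (-3.250, -5.500, 6.250).
Jacobian J = [[0, 2·q + 3·r, 3·q - 2·r], [1, 2, 0], [0, 2·q - 2, 5]].
At the point, J = [[0.000, 2.000, -3.500], [1.000, 2.000, 0.000], [0.000, -3.000, 5.000]] (det J = 0.500).
Solving J·Δ = −F gives Δ = (-17.000, 11.250, 5.500).
Then the next iterate is (p, q, r)₁ = (-17.500, 10.750, 6.500).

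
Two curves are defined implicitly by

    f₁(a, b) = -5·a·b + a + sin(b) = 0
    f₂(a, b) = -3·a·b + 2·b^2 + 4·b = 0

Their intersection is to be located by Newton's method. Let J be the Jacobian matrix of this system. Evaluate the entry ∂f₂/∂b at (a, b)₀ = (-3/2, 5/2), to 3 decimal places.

18.500

∂f₂/∂b = -3·a + 4·b + 4.
At (-3/2, 5/2) this is 18.500.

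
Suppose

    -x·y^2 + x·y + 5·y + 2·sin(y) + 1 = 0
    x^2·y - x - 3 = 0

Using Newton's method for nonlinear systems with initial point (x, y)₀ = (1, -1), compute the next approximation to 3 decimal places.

At (1, -1): F = (-7.68294, -5.000).
Jacobian J = [[-y^2 + y, -2·x·y + x + 2·cos(y) + 5], [2·x·y - 1, x^2]].
At the point, J = [[-2.000, 9.08060], [-3.000, 1.000]] (det J = 25.24181).
Solving J·Δ = −F gives Δ = (-1.494, 0.517).
Then the next iterate is (x, y)₁ = (-0.494, -0.483).

(-0.494, -0.483)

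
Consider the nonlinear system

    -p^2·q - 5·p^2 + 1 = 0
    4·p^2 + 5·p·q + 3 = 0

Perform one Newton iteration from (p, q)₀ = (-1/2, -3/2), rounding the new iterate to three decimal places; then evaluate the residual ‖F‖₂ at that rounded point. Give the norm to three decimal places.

At (-1/2, -3/2): F = (0.125, 7.750).
Jacobian J = [[-2·p·q - 10·p, -p^2], [8·p + 5·q, 5·p]].
At the point, J = [[3.500, -0.250], [-11.500, -2.500]] (det J = -11.625).
Solving J·Δ = −F gives Δ = (0.140, 2.457).
Then the next iterate is (p, q)₁ = (-0.360, 0.957).
Re-evaluating at (-0.360, 0.957): F = (0.22797, 1.79580), so ‖F‖₂ = 1.810.

1.810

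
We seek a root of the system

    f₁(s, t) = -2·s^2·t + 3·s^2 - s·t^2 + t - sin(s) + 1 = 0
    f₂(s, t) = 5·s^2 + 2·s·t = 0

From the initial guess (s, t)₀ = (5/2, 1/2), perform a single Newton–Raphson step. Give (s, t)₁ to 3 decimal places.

At (5/2, 1/2): F = (12.77653, 33.750).
Jacobian J = [[-4·s·t + 6·s - t^2 - cos(s), -2·s^2 - 2·s·t + 1], [10·s + 2·t, 2·s]].
At the point, J = [[10.55114, -14.000], [26.000, 5.000]] (det J = 416.75572).
Solving J·Δ = −F gives Δ = (-1.287, -0.057).
Then the next iterate is (s, t)₁ = (1.213, 0.443).

(1.213, 0.443)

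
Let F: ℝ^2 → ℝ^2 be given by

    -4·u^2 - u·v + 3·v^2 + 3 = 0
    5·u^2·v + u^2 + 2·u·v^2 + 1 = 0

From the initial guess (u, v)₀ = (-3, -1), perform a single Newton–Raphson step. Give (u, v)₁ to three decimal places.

(-1.667, -0.889)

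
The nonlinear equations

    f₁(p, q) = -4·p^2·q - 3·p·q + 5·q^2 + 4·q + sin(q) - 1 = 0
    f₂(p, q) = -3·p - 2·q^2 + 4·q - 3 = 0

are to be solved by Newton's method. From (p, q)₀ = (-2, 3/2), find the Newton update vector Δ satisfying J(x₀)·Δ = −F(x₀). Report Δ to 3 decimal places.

At (-2, 3/2): F = (2.24749, 4.500).
Jacobian J = [[-8·p·q - 3·q, -4·p^2 - 3·p + 10·q + cos(q) + 4], [-3, -4·q + 4]].
At the point, J = [[19.500, 9.07074], [-3.000, -2.000]] (det J = -11.78779).
Solving J·Δ = −F gives Δ = (-3.844, 8.016).

(-3.844, 8.016)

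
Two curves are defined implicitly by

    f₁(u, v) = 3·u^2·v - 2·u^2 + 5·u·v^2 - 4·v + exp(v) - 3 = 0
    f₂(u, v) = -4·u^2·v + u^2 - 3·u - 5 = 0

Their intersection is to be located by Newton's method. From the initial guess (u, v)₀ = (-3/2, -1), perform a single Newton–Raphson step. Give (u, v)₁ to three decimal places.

At (-3/2, -1): F = (-17.38212, 10.750).
Jacobian J = [[6·u·v - 4·u + 5·v^2, 3·u^2 + 10·u·v + exp(v) - 4], [-8·u·v + 2·u - 3, -4·u^2]].
At the point, J = [[20.000, 18.11788], [-18.000, -9.000]] (det J = 146.12183).
Solving J·Δ = −F gives Δ = (0.262, 0.670).
Then the next iterate is (u, v)₁ = (-1.238, -0.330).

(-1.238, -0.330)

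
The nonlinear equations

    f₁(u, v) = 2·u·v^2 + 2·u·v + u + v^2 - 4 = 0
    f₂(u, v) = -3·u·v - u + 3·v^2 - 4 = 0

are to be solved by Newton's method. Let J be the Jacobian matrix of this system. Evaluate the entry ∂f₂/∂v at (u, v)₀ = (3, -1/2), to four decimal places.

∂f₂/∂v = -3·u + 6·v.
At (3, -1/2) this is -12.0000.

-12.0000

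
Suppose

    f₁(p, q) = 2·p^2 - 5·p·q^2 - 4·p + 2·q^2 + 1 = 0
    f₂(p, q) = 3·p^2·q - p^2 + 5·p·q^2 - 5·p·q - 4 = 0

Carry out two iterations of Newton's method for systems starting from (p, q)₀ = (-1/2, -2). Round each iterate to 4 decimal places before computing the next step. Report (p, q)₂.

At (-1/2, -2): F = (21.5000, -20.7500).
Jacobian J = [[4·p - 5·q^2 - 4, -10·p·q + 4·q], [6·p·q - 2·p + 5·q^2 - 5·q, 3·p^2 + 10·p·q - 5·p]].
At the point, J = [[-26.0000, -18.0000], [37.0000, 13.2500]] (det J = 321.5000).
Solving J·Δ = −F gives Δ = (0.2757, 0.7963).
Then the next iterate is (p, q)₁ = (-0.2243, -1.2037).
Round to (-0.2243, -1.2037) and repeat: F = (6.520543, -7.206871), J = [[-12.141668, -7.514699], [15.331508, 3.972331]].
Δ = (0.4218, 0.1861), so (p, q)₂ = (0.1975, -1.0176).

(0.1975, -1.0176)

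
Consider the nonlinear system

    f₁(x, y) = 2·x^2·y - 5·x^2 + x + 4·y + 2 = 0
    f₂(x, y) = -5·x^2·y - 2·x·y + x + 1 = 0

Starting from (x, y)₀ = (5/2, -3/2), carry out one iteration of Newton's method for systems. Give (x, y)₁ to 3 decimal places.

(1.249, -1.336)

At (5/2, -3/2): F = (-51.500, 57.875).
Jacobian J = [[4·x·y - 10·x + 1, 2·x^2 + 4], [-10·x·y - 2·y + 1, -5·x^2 - 2·x]].
At the point, J = [[-39.000, 16.500], [41.500, -36.250]] (det J = 729.000).
Solving J·Δ = −F gives Δ = (-1.251, 0.164).
Then the next iterate is (x, y)₁ = (1.249, -1.336).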